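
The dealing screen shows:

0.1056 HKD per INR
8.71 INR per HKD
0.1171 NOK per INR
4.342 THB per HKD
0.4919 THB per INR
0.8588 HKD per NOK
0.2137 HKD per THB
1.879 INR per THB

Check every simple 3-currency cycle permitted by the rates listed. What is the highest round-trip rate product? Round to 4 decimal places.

0.9156

INR→THB→HKD→INR: 0.4919 × 0.2137 × 8.71 = 0.91559
INR→NOK→HKD→INR: 0.1171 × 0.8588 × 8.71 = 0.87593
INR→HKD→THB→INR: 0.1056 × 4.342 × 1.879 = 0.86155
Maximum is INR→THB→HKD→INR at 0.9156; no arbitrage — every cycle loses value.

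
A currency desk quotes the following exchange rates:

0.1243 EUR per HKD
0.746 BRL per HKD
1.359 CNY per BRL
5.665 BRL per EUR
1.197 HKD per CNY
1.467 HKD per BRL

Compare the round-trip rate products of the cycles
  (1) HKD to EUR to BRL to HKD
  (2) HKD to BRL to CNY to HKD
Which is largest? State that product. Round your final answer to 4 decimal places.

(1) 0.1243 × 5.665 × 1.467 = 1.03300
(2) 0.746 × 1.359 × 1.197 = 1.21354
Highest is cycle (2) at 1.2135 (>1, arbitrage).

1.2135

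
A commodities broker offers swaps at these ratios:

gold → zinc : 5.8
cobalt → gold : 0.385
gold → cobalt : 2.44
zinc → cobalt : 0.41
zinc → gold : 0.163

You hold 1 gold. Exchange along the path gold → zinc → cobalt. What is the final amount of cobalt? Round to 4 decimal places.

2.3780

1 gold × 5.8 = 5.8 zinc
5.8 zinc × 0.41 = 2.378 cobalt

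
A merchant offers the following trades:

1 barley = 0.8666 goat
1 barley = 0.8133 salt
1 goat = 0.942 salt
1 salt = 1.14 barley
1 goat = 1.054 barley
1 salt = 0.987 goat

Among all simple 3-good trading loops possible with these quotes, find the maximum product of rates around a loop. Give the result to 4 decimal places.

goat→salt→barley→goat: 0.942 × 1.14 × 0.8666 = 0.93062
goat→barley→salt→goat: 1.054 × 0.8133 × 0.987 = 0.84607
Maximum is goat→salt→barley→goat at 0.9306; no arbitrage — every cycle loses value.

0.9306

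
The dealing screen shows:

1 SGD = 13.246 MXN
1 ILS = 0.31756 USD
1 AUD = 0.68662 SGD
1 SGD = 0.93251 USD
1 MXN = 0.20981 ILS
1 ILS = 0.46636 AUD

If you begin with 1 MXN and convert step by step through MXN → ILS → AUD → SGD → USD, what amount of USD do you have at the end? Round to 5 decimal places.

0.06265

1 MXN × 0.20981 = 0.20981 ILS
0.20981 ILS × 0.46636 = 0.0978469916 AUD
0.0978469916 AUD × 0.68662 = 0.067183701372392 SGD
0.067183701372392 SGD × 0.93251 = 0.06264947336676926392 USD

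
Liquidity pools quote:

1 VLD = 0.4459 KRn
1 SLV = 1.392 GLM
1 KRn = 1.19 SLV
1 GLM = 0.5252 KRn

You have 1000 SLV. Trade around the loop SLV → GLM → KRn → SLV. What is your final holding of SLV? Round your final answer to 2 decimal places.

1000 SLV × 1.392 = 1392 GLM
1392 GLM × 0.5252 = 731.0784 KRn
731.0784 KRn × 1.19 = 869.983296 SLV

869.98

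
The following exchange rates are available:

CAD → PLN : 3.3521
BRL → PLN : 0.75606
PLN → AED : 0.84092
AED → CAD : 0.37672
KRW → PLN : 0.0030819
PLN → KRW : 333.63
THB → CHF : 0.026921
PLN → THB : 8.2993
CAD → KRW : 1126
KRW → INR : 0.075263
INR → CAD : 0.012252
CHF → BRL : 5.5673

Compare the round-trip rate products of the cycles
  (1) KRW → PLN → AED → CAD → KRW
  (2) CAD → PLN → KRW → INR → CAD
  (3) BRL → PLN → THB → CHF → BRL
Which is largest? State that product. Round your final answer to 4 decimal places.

(1) 0.0030819 × 0.84092 × 0.37672 × 1126 = 1.09934
(2) 3.3521 × 333.63 × 0.075263 × 0.012252 = 1.03127
(3) 0.75606 × 8.2993 × 0.026921 × 5.5673 = 0.94045
Highest is cycle (1) at 1.0993 (>1, arbitrage).

1.0993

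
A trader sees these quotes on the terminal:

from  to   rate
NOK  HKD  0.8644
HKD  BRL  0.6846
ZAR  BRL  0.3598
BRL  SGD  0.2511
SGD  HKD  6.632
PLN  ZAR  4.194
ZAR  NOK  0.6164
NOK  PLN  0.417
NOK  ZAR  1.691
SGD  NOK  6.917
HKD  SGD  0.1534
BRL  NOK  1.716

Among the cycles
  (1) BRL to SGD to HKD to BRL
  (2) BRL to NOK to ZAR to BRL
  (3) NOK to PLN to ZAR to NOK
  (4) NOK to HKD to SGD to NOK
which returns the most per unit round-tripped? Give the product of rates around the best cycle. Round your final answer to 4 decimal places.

1.1401

(1) 0.2511 × 6.632 × 0.6846 = 1.14006
(2) 1.716 × 1.691 × 0.3598 = 1.04405
(3) 0.417 × 4.194 × 0.6164 = 1.07802
(4) 0.8644 × 0.1534 × 6.917 = 0.91719
Highest is cycle (1) at 1.1401 (>1, arbitrage).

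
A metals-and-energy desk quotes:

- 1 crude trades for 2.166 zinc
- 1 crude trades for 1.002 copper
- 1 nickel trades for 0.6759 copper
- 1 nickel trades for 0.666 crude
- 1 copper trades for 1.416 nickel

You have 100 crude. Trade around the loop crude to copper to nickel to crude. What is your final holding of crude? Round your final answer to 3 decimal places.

100 crude × 1.002 = 100.2 copper
100.2 copper × 1.416 = 141.8832 nickel
141.8832 nickel × 0.666 = 94.4942112 crude

94.494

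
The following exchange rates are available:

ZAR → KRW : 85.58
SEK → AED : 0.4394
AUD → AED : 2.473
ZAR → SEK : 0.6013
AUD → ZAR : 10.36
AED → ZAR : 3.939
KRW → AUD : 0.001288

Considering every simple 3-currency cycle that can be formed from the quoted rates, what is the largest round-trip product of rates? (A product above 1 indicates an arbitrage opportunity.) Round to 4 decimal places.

KRW→AUD→ZAR→KRW: 0.001288 × 10.36 × 85.58 = 1.14195
SEK→AED→ZAR→SEK: 0.4394 × 3.939 × 0.6013 = 1.04073
Maximum is KRW→AUD→ZAR→KRW at 1.1420; arbitrage exists.

1.1420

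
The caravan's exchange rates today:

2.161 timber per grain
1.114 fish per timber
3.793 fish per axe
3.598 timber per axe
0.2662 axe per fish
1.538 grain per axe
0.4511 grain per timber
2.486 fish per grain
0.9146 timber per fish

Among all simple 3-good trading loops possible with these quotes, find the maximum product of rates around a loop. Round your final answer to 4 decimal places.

1.0670

axe→timber→fish→axe: 3.598 × 1.114 × 0.2662 = 1.06698
grain→fish→timber→grain: 2.486 × 0.9146 × 0.4511 = 1.02566
grain→fish→axe→grain: 2.486 × 0.2662 × 1.538 = 1.01781
Maximum is axe→timber→fish→axe at 1.0670; arbitrage exists.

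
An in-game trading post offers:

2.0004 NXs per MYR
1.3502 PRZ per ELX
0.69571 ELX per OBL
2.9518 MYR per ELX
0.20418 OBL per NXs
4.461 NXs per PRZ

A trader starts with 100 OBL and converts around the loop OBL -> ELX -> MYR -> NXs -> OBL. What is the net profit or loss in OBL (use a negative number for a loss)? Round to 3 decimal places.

-16.123

100 OBL × 0.69571 = 69.571 ELX
69.571 ELX × 2.9518 = 205.3596778 MYR
205.3596778 MYR × 2.0004 = 410.80149947112 NXs
410.80149947112 NXs × 0.20418 = 83.8774501620132816 OBL
Net change: 83.8774501620132816 − 100 = -16.1225498379867184 OBL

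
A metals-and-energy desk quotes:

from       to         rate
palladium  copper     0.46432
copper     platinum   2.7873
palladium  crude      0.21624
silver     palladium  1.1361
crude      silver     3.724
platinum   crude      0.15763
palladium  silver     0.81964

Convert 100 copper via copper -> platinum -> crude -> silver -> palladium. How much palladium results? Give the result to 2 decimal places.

100 copper × 2.7873 = 278.73 platinum
278.73 platinum × 0.15763 = 43.9362099 crude
43.9362099 crude × 3.724 = 163.6184456676 silver
163.6184456676 silver × 1.1361 = 185.88691612296036 palladium

185.89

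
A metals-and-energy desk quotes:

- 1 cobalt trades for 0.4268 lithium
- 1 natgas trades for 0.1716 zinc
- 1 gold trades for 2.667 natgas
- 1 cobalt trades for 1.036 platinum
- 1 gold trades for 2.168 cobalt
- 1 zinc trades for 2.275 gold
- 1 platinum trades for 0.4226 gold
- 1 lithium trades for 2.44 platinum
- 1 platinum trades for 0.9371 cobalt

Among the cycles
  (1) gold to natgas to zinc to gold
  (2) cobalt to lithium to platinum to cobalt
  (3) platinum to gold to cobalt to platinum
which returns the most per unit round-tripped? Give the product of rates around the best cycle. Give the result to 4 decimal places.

1.0412

(1) 2.667 × 0.1716 × 2.275 = 1.04117
(2) 0.4268 × 2.44 × 0.9371 = 0.97589
(3) 0.4226 × 2.168 × 1.036 = 0.94918
Highest is cycle (1) at 1.0412 (>1, arbitrage).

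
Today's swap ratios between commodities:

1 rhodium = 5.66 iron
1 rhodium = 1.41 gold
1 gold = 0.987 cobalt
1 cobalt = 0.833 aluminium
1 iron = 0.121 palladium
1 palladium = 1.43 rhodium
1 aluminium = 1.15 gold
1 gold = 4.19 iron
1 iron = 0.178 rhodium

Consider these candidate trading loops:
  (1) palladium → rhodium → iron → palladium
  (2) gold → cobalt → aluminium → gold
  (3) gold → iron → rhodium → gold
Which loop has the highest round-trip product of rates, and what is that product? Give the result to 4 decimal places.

(1) 1.43 × 5.66 × 0.121 = 0.97935
(2) 0.987 × 0.833 × 1.15 = 0.94550
(3) 4.19 × 0.178 × 1.41 = 1.05161
Highest is cycle (3) at 1.0516 (>1, arbitrage).

1.0516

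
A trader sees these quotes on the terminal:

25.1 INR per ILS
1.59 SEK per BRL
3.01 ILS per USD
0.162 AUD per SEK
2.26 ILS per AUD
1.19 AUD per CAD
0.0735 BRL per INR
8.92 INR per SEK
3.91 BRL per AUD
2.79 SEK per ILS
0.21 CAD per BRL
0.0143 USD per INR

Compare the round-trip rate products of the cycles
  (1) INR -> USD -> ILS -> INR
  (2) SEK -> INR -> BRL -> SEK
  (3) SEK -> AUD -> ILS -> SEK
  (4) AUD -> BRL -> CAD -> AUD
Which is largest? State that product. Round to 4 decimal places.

1.0804

(1) 0.0143 × 3.01 × 25.1 = 1.08038
(2) 8.92 × 0.0735 × 1.59 = 1.04244
(3) 0.162 × 2.26 × 2.79 = 1.02147
(4) 3.91 × 0.21 × 1.19 = 0.97711
Highest is cycle (1) at 1.0804 (>1, arbitrage).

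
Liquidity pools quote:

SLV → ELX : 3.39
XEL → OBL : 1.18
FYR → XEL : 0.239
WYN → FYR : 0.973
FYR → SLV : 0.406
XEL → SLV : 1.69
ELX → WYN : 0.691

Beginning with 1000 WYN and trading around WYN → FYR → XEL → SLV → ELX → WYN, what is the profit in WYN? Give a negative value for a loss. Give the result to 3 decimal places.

-79.391

1000 WYN × 0.973 = 973 FYR
973 FYR × 0.239 = 232.547 XEL
232.547 XEL × 1.69 = 393.00443 SLV
393.00443 SLV × 3.39 = 1332.2850177 ELX
1332.2850177 ELX × 0.691 = 920.6089472307 WYN
Net change: 920.6089472307 − 1000 = -79.3910527693 WYN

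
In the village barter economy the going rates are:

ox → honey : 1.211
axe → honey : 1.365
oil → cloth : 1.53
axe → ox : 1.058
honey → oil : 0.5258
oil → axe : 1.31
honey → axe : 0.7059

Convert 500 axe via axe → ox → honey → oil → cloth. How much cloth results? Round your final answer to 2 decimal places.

500 axe × 1.058 = 529 ox
529 ox × 1.211 = 640.619 honey
640.619 honey × 0.5258 = 336.8374702 oil
336.8374702 oil × 1.53 = 515.361329406 cloth

515.36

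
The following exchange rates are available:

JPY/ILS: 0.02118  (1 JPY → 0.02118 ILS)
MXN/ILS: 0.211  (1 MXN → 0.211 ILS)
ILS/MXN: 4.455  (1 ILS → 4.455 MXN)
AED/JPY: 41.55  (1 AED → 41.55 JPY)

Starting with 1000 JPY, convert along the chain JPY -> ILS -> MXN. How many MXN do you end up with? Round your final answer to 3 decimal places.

1000 JPY × 0.02118 = 21.18 ILS
21.18 ILS × 4.455 = 94.3569 MXN

94.357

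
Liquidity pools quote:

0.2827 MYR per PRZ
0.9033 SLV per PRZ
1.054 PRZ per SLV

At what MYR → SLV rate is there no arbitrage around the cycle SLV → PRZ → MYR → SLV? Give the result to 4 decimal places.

3.3561

Known legs of the cycle: 1.054 × 0.2827 = 0.2979658
For no arbitrage the full-cycle product must be 1, so the missing rate is 1 / 0.2979658 ≈ 3.356090.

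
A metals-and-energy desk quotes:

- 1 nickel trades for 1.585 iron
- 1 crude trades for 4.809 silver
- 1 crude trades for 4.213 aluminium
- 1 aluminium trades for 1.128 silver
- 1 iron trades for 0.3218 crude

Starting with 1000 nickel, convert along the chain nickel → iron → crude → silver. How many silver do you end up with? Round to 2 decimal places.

1000 nickel × 1.585 = 1585 iron
1585 iron × 0.3218 = 510.053 crude
510.053 crude × 4.809 = 2452.844877 silver

2452.84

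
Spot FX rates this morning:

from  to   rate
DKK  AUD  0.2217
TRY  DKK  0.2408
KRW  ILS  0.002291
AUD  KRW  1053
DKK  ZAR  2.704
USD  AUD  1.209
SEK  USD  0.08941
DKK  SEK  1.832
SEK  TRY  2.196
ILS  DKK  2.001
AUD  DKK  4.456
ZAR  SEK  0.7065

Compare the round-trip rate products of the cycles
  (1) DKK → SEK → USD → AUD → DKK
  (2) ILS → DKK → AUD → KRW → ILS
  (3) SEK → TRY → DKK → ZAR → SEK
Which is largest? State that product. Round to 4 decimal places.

1.0702

(1) 1.832 × 0.08941 × 1.209 × 4.456 = 0.88244
(2) 2.001 × 0.2217 × 1053 × 0.002291 = 1.07020
(3) 2.196 × 0.2408 × 2.704 × 0.7065 = 1.01020
Highest is cycle (2) at 1.0702 (>1, arbitrage).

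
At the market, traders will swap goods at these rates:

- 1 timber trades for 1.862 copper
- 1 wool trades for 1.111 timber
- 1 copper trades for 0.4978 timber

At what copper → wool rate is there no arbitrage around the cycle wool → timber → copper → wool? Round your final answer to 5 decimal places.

Known legs of the cycle: 1.111 × 1.862 = 2.068682
For no arbitrage the full-cycle product must be 1, so the missing rate is 1 / 2.068682 ≈ 0.4833996.

0.48340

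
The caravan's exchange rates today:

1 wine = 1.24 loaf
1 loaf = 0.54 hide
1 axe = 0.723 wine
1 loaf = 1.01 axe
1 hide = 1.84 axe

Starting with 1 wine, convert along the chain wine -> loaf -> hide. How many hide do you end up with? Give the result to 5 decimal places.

0.66960

1 wine × 1.24 = 1.24 loaf
1.24 loaf × 0.54 = 0.6696 hide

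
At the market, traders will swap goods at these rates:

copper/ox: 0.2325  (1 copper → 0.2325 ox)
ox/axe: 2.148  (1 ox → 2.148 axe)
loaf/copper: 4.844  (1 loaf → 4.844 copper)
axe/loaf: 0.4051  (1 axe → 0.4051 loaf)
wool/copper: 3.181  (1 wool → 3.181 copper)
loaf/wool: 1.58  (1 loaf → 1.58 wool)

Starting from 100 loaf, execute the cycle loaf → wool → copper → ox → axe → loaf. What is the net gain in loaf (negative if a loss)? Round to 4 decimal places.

100 loaf × 1.58 = 158 wool
158 wool × 3.181 = 502.598 copper
502.598 copper × 0.2325 = 116.854035 ox
116.854035 ox × 2.148 = 251.00246718 axe
251.00246718 axe × 0.4051 = 101.681099454618 loaf
Net change: 101.681099454618 − 100 = 1.681099454618 loaf

1.6811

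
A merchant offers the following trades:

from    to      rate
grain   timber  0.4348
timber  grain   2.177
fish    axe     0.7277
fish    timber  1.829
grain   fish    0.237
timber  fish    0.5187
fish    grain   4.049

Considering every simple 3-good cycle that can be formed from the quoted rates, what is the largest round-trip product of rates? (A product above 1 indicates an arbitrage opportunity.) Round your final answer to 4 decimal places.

0.9437

timber→grain→fish→timber: 2.177 × 0.237 × 1.829 = 0.94367
timber→fish→grain→timber: 0.5187 × 4.049 × 0.4348 = 0.91317
Maximum is timber→grain→fish→timber at 0.9437; no arbitrage — every cycle loses value.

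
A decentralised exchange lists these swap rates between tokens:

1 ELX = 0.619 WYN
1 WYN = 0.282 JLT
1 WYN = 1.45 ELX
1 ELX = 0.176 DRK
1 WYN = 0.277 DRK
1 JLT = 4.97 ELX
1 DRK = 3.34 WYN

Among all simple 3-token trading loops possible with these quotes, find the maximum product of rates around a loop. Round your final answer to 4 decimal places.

0.8676

JLT→ELX→WYN→JLT: 4.97 × 0.619 × 0.282 = 0.86755
WYN→ELX→DRK→WYN: 1.45 × 0.176 × 3.34 = 0.85237
Maximum is JLT→ELX→WYN→JLT at 0.8676; no arbitrage — every cycle loses value.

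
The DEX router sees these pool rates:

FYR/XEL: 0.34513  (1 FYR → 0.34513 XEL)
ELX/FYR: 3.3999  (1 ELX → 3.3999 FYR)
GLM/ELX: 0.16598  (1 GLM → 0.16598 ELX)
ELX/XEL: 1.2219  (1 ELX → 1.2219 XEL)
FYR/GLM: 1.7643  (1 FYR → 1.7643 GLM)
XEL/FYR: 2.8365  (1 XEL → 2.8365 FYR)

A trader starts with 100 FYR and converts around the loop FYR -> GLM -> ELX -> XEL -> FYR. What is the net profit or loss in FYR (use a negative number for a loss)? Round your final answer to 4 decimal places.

1.4955

100 FYR × 1.7643 = 176.43 GLM
176.43 GLM × 0.16598 = 29.2838514 ELX
29.2838514 ELX × 1.2219 = 35.78193802566 XEL
35.78193802566 XEL × 2.8365 = 101.49546720978459 FYR
Net change: 101.49546720978459 − 100 = 1.49546720978459 FYR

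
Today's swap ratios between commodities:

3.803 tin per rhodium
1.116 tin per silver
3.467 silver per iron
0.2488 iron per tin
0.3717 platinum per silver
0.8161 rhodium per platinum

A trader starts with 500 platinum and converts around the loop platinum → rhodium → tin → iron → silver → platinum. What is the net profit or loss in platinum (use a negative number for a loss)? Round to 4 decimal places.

500 platinum × 0.8161 = 408.05 rhodium
408.05 rhodium × 3.803 = 1551.81415 tin
1551.81415 tin × 0.2488 = 386.09136052 iron
386.09136052 iron × 3.467 = 1338.57874692284 silver
1338.57874692284 silver × 0.3717 = 497.549720231219628 platinum
Net change: 497.549720231219628 − 500 = -2.450279768780372 platinum

-2.4503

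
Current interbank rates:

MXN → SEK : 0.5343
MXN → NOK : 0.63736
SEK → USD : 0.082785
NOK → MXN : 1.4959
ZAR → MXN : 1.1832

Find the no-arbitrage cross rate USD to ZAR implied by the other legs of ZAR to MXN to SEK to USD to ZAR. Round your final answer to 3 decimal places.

Known legs of the cycle: 1.1832 × 0.5343 × 0.082785 = 0.0523353325716
For no arbitrage the full-cycle product must be 1, so the missing rate is 1 / 0.0523353325716 ≈ 19.10755.

19.108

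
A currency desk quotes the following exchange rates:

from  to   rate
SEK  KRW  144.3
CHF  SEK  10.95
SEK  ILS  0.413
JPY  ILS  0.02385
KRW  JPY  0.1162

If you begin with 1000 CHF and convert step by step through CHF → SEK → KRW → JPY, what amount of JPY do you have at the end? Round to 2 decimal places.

183605.88

1000 CHF × 10.95 = 10950 SEK
10950 SEK × 144.3 = 1580085 KRW
1580085 KRW × 0.1162 = 183605.877 JPY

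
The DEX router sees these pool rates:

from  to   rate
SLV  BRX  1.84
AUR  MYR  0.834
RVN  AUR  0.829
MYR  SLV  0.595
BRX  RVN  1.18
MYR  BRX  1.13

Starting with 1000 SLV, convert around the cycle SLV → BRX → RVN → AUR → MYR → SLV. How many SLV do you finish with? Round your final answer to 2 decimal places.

1000 SLV × 1.84 = 1840 BRX
1840 BRX × 1.18 = 2171.2 RVN
2171.2 RVN × 0.829 = 1799.9248 AUR
1799.9248 AUR × 0.834 = 1501.1372832 MYR
1501.1372832 MYR × 0.595 = 893.176683504 SLV

893.18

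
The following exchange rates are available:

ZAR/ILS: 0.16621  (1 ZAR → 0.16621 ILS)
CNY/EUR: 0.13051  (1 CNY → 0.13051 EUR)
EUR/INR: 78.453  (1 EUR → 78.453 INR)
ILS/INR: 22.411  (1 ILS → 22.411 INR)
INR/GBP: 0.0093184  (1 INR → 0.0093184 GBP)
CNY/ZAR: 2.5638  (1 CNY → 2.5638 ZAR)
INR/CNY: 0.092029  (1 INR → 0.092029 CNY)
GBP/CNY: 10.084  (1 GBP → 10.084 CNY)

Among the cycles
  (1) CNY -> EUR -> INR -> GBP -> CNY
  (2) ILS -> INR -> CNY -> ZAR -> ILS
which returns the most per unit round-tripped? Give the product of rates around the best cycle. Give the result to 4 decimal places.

0.9621

(1) 0.13051 × 78.453 × 0.0093184 × 10.084 = 0.96212
(2) 22.411 × 0.092029 × 2.5638 × 0.16621 = 0.87888
Highest is cycle (1) at 0.9621 (≤1, no arbitrage).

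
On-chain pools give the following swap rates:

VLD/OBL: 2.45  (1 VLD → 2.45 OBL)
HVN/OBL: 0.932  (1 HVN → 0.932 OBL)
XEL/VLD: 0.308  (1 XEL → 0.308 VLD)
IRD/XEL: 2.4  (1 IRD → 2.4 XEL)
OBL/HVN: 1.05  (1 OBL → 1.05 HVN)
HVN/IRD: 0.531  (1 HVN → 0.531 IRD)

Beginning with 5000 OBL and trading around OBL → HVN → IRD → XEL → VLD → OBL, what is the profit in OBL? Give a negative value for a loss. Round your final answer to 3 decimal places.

48.727

5000 OBL × 1.05 = 5250 HVN
5250 HVN × 0.531 = 2787.75 IRD
2787.75 IRD × 2.4 = 6690.6 XEL
6690.6 XEL × 0.308 = 2060.7048 VLD
2060.7048 VLD × 2.45 = 5048.72676 OBL
Net change: 5048.72676 − 5000 = 48.72676 OBL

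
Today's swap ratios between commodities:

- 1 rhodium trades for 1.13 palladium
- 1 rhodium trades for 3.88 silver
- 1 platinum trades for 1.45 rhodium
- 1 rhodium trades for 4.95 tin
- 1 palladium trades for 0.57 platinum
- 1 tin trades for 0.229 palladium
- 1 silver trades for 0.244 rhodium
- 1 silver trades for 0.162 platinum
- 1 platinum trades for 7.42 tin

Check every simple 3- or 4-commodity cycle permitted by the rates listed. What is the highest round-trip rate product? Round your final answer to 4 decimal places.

0.9685

palladium→platinum→tin→palladium: 0.57 × 7.42 × 0.229 = 0.96853
rhodium→tin→palladium→platinum→rhodium: 4.95 × 0.229 × 0.57 × 1.45 = 0.93688
rhodium→palladium→platinum→rhodium: 1.13 × 0.57 × 1.45 = 0.93395
rhodium→silver→platinum→rhodium: 3.88 × 0.162 × 1.45 = 0.91141
Maximum is palladium→platinum→tin→palladium at 0.9685; no arbitrage — every cycle loses value.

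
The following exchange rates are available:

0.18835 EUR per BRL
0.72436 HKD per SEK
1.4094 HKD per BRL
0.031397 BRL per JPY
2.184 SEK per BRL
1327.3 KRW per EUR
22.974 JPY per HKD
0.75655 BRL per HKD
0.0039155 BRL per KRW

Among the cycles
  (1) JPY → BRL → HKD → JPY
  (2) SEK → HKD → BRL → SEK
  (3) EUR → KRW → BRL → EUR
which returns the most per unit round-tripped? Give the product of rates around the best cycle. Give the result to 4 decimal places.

1.1969

(1) 0.031397 × 1.4094 × 22.974 = 1.01662
(2) 0.72436 × 0.75655 × 2.184 = 1.19686
(3) 1327.3 × 0.0039155 × 0.18835 = 0.97886
Highest is cycle (2) at 1.1969 (>1, arbitrage).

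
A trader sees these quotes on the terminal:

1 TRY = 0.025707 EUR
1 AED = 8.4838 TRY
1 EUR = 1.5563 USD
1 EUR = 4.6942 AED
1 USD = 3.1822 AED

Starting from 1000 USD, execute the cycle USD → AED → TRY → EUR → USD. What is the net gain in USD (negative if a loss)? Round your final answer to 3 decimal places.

80.097

1000 USD × 3.1822 = 3182.2 AED
3182.2 AED × 8.4838 = 26997.14836 TRY
26997.14836 TRY × 0.025707 = 694.01569289052 EUR
694.01569289052 EUR × 1.5563 = 1080.096622845516276 USD
Net change: 1080.096622845516276 − 1000 = 80.096622845516276 USD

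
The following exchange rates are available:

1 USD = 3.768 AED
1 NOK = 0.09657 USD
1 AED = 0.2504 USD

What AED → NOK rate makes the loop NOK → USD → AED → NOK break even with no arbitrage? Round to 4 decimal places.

Known legs of the cycle: 0.09657 × 3.768 = 0.36387576
For no arbitrage the full-cycle product must be 1, so the missing rate is 1 / 0.36387576 ≈ 2.748191.

2.7482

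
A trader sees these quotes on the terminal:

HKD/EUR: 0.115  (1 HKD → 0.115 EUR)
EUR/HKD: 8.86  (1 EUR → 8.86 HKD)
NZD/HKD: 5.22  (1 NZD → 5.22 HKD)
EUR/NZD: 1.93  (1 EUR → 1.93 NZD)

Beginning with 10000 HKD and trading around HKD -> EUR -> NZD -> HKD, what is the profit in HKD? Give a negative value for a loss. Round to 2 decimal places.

1585.79

10000 HKD × 0.115 = 1150 EUR
1150 EUR × 1.93 = 2219.5 NZD
2219.5 NZD × 5.22 = 11585.79 HKD
Net change: 11585.79 − 10000 = 1585.79 HKD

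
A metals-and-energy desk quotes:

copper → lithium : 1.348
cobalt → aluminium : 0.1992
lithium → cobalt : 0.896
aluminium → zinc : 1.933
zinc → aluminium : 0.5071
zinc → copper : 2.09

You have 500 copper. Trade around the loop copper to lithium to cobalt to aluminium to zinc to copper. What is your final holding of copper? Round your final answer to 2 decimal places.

486.00

500 copper × 1.348 = 674 lithium
674 lithium × 0.896 = 603.904 cobalt
603.904 cobalt × 0.1992 = 120.2976768 aluminium
120.2976768 aluminium × 1.933 = 232.5354092544 zinc
232.5354092544 zinc × 2.09 = 485.999005341696 copper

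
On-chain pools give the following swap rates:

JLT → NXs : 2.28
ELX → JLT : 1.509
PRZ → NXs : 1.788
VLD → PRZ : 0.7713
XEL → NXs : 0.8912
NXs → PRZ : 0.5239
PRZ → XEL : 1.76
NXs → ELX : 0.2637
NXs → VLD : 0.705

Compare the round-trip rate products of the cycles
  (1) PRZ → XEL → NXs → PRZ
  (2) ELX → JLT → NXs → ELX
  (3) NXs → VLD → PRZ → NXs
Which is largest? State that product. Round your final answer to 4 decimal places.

(1) 1.76 × 0.8912 × 0.5239 = 0.82174
(2) 1.509 × 2.28 × 0.2637 = 0.90727
(3) 0.705 × 0.7713 × 1.788 = 0.97225
Highest is cycle (3) at 0.9723 (≤1, no arbitrage).

0.9723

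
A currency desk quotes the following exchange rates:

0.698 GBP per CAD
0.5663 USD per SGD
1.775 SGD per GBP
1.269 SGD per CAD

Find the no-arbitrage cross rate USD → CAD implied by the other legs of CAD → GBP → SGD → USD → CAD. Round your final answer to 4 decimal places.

Known legs of the cycle: 0.698 × 1.775 × 0.5663 = 0.701617385
For no arbitrage the full-cycle product must be 1, so the missing rate is 1 / 0.701617385 ≈ 1.425278.

1.4253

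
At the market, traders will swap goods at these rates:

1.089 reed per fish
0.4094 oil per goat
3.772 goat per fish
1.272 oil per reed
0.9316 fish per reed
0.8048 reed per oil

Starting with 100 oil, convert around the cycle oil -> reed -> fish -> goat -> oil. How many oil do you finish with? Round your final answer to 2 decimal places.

100 oil × 0.8048 = 80.48 reed
80.48 reed × 0.9316 = 74.975168 fish
74.975168 fish × 3.772 = 282.806333696 goat
282.806333696 goat × 0.4094 = 115.7809130151424 oil

115.78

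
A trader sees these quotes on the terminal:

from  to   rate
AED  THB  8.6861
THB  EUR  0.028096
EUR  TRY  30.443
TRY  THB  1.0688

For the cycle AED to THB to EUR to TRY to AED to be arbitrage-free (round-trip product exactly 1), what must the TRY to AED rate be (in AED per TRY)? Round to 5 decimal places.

Known legs of the cycle: 8.6861 × 0.028096 × 30.443 = 7.4294517548608
For no arbitrage the full-cycle product must be 1, so the missing rate is 1 / 7.4294517548608 ≈ 0.1345994.

0.13460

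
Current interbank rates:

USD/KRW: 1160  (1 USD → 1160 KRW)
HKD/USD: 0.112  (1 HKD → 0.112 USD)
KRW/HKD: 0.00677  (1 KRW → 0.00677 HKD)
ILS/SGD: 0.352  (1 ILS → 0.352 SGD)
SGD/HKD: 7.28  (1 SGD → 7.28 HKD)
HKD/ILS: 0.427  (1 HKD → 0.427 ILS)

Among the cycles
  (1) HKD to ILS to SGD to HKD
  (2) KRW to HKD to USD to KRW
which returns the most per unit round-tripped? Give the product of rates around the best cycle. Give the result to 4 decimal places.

1.0942

(1) 0.427 × 0.352 × 7.28 = 1.09421
(2) 0.00677 × 0.112 × 1160 = 0.87956
Highest is cycle (1) at 1.0942 (>1, arbitrage).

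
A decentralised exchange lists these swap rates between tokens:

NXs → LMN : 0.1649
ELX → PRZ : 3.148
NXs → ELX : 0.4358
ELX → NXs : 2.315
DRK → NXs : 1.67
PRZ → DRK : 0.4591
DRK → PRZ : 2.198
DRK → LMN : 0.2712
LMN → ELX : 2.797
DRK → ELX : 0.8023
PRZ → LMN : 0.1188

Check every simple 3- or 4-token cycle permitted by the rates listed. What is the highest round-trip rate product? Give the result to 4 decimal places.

DRK→ELX→PRZ→DRK: 0.8023 × 3.148 × 0.4591 = 1.15952
DRK→LMN→ELX→PRZ→DRK: 0.2712 × 2.797 × 3.148 × 0.4591 = 1.09629
LMN→ELX→NXs→LMN: 2.797 × 2.315 × 0.1649 = 1.06774
DRK→NXs→ELX→PRZ→DRK: 1.67 × 0.4358 × 3.148 × 0.4591 = 1.05183
LMN→ELX→PRZ→LMN: 2.797 × 3.148 × 0.1188 = 1.04603
Maximum is DRK→ELX→PRZ→DRK at 1.1595; arbitrage exists.

1.1595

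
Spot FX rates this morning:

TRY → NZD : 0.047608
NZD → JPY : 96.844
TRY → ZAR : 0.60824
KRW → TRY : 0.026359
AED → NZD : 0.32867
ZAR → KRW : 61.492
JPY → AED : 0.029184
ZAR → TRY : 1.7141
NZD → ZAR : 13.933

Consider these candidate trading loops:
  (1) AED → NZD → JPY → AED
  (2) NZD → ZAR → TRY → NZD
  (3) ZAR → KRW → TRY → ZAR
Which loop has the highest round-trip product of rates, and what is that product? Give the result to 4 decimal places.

(1) 0.32867 × 96.844 × 0.029184 = 0.92892
(2) 13.933 × 1.7141 × 0.047608 = 1.13700
(3) 61.492 × 0.026359 × 0.60824 = 0.98588
Highest is cycle (2) at 1.1370 (>1, arbitrage).

1.1370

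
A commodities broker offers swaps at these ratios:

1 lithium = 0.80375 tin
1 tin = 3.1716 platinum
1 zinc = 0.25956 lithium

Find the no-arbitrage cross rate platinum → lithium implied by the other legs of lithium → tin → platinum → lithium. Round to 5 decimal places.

0.39228

Known legs of the cycle: 0.80375 × 3.1716 = 2.5491735
For no arbitrage the full-cycle product must be 1, so the missing rate is 1 / 2.5491735 ≈ 0.3922840.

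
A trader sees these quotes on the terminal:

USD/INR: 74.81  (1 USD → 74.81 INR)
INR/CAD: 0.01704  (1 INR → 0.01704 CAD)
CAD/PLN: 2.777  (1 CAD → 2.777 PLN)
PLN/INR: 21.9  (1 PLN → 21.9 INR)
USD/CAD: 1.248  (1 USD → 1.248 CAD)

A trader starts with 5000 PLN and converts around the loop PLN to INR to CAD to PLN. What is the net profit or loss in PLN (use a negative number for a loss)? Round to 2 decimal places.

5000 PLN × 21.9 = 109500 INR
109500 INR × 0.01704 = 1865.88 CAD
1865.88 CAD × 2.777 = 5181.54876 PLN
Net change: 5181.54876 − 5000 = 181.54876 PLN

181.55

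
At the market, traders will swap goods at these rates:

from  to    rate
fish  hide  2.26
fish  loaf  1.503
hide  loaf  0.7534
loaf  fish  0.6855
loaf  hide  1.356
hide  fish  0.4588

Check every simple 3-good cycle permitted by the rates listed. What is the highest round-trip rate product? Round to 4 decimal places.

fish→hide→loaf→fish: 2.26 × 0.7534 × 0.6855 = 1.16719
fish→loaf→hide→fish: 1.503 × 1.356 × 0.4588 = 0.93507
Maximum is fish→hide→loaf→fish at 1.1672; arbitrage exists.

1.1672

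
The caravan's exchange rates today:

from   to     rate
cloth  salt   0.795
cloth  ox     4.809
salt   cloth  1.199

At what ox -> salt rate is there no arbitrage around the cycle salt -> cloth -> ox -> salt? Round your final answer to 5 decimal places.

Known legs of the cycle: 1.199 × 4.809 = 5.765991
For no arbitrage the full-cycle product must be 1, so the missing rate is 1 / 5.765991 ≈ 0.1734307.

0.17343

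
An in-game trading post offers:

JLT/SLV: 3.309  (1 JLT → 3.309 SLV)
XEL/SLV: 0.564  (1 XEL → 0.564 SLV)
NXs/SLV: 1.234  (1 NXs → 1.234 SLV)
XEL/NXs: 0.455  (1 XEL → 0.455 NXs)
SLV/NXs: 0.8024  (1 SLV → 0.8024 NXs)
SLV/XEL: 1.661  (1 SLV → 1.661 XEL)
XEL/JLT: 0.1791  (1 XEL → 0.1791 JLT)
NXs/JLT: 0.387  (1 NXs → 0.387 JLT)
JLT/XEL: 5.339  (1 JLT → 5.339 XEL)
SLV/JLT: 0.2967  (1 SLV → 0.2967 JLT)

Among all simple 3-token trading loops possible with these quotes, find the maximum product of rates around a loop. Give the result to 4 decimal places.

SLV→NXs→JLT→SLV: 0.8024 × 0.387 × 3.309 = 1.02754
SLV→XEL→JLT→SLV: 1.661 × 0.1791 × 3.309 = 0.98438
JLT→XEL→NXs→JLT: 5.339 × 0.455 × 0.387 = 0.94012
SLV→XEL→NXs→SLV: 1.661 × 0.455 × 1.234 = 0.93260
SLV→JLT→XEL→SLV: 0.2967 × 5.339 × 0.564 = 0.89342
Maximum is SLV→NXs→JLT→SLV at 1.0275; arbitrage exists.

1.0275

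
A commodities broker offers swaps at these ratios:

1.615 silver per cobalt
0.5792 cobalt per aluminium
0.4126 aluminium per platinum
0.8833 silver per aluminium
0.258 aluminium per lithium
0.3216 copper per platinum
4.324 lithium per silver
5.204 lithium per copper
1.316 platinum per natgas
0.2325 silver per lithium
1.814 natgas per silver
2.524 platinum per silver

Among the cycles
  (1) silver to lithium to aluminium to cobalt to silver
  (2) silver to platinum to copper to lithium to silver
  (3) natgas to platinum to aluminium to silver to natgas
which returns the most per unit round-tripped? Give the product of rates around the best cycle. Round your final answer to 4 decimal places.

1.0435

(1) 4.324 × 0.258 × 0.5792 × 1.615 = 1.04353
(2) 2.524 × 0.3216 × 5.204 × 0.2325 = 0.98212
(3) 1.316 × 0.4126 × 0.8833 × 1.814 = 0.87002
Highest is cycle (1) at 1.0435 (>1, arbitrage).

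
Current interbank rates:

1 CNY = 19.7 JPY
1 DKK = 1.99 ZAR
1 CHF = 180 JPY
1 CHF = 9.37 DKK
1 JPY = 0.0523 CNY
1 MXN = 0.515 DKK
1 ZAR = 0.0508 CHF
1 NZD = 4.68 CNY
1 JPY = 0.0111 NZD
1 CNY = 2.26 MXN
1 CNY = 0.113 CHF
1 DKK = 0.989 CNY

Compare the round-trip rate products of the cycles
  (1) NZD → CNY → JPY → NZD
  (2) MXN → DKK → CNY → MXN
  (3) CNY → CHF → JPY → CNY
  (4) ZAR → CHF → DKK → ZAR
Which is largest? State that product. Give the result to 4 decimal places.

(1) 4.68 × 19.7 × 0.0111 = 1.02338
(2) 0.515 × 0.989 × 2.26 = 1.15110
(3) 0.113 × 180 × 0.0523 = 1.06378
(4) 0.0508 × 9.37 × 1.99 = 0.94723
Highest is cycle (2) at 1.1511 (>1, arbitrage).

1.1511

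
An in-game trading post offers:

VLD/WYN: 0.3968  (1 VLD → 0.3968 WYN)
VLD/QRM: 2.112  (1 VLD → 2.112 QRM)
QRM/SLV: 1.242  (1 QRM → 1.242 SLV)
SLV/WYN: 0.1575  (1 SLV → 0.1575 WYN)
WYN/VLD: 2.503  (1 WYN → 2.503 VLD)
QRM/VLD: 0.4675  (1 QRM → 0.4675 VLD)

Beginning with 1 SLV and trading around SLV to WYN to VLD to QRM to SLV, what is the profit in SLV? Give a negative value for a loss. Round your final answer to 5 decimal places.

0.03409

1 SLV × 0.1575 = 0.1575 WYN
0.1575 WYN × 2.503 = 0.3942225 VLD
0.3942225 VLD × 2.112 = 0.83259792 QRM
0.83259792 QRM × 1.242 = 1.03408661664 SLV
Net change: 1.03408661664 − 1 = 0.03408661664 SLV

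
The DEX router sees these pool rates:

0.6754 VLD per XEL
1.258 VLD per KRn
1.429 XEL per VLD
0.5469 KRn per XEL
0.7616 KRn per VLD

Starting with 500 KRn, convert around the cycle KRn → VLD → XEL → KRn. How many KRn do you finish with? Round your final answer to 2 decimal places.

500 KRn × 1.258 = 629 VLD
629 VLD × 1.429 = 898.841 XEL
898.841 XEL × 0.5469 = 491.5761429 KRn

491.58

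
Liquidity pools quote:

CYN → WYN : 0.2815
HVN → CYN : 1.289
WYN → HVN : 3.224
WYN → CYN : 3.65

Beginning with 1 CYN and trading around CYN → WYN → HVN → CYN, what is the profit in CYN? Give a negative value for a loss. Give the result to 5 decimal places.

0.16984

1 CYN × 0.2815 = 0.2815 WYN
0.2815 WYN × 3.224 = 0.907556 HVN
0.907556 HVN × 1.289 = 1.169839684 CYN
Net change: 1.169839684 − 1 = 0.169839684 CYN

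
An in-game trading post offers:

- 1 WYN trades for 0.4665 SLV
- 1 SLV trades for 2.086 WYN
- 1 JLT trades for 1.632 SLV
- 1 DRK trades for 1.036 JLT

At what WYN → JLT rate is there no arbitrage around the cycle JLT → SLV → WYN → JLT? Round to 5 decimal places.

0.29374

Known legs of the cycle: 1.632 × 2.086 = 3.404352
For no arbitrage the full-cycle product must be 1, so the missing rate is 1 / 3.404352 ≈ 0.2937417.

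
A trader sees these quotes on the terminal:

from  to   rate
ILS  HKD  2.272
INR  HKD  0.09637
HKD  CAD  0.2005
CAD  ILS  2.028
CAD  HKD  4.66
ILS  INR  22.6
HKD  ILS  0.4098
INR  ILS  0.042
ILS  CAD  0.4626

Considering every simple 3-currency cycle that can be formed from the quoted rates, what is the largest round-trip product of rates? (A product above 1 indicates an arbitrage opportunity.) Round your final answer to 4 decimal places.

CAD→ILS→HKD→CAD: 2.028 × 2.272 × 0.2005 = 0.92383
INR→HKD→ILS→INR: 0.09637 × 0.4098 × 22.6 = 0.89253
CAD→HKD→ILS→CAD: 4.66 × 0.4098 × 0.4626 = 0.88341
Maximum is CAD→ILS→HKD→CAD at 0.9238; no arbitrage — every cycle loses value.

0.9238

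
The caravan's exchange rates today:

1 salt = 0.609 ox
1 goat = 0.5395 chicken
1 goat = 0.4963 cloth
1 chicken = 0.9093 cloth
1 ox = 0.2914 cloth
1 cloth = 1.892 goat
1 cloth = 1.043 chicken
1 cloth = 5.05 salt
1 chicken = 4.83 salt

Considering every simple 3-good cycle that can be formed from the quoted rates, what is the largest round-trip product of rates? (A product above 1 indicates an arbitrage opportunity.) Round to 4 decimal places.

goat→chicken→cloth→goat: 0.5395 × 0.9093 × 1.892 = 0.92815
ox→cloth→salt→ox: 0.2914 × 5.05 × 0.609 = 0.89619
Maximum is goat→chicken→cloth→goat at 0.9282; no arbitrage — every cycle loses value.

0.9282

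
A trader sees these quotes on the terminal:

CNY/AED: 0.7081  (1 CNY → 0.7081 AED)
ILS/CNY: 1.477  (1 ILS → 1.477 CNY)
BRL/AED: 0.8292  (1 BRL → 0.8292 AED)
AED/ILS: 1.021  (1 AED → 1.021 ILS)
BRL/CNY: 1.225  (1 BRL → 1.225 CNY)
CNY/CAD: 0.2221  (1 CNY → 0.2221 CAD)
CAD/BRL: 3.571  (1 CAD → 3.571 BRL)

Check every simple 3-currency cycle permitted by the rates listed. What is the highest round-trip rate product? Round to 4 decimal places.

1.0678

ILS→CNY→AED→ILS: 1.477 × 0.7081 × 1.021 = 1.06783
BRL→CNY→CAD→BRL: 1.225 × 0.2221 × 3.571 = 0.97157
Maximum is ILS→CNY→AED→ILS at 1.0678; arbitrage exists.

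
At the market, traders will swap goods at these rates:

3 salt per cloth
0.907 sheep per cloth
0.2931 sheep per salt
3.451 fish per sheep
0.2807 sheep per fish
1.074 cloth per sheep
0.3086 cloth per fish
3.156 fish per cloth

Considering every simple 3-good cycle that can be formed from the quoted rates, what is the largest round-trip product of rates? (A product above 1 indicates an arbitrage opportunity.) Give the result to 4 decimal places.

0.9659

fish→cloth→sheep→fish: 0.3086 × 0.907 × 3.451 = 0.96594
fish→sheep→cloth→fish: 0.2807 × 1.074 × 3.156 = 0.95145
salt→sheep→cloth→salt: 0.2931 × 1.074 × 3 = 0.94437
Maximum is fish→cloth→sheep→fish at 0.9659; no arbitrage — every cycle loses value.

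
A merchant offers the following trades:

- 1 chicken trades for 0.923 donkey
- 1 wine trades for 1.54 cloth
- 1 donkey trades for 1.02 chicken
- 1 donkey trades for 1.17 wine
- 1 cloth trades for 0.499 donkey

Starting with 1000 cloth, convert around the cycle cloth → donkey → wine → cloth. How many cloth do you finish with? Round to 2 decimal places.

1000 cloth × 0.499 = 499 donkey
499 donkey × 1.17 = 583.83 wine
583.83 wine × 1.54 = 899.0982 cloth

899.10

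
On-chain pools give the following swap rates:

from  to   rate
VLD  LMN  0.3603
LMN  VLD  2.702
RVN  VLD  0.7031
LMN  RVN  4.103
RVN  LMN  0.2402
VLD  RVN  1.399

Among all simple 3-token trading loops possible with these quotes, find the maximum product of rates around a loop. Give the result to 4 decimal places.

LMN→RVN→VLD→LMN: 4.103 × 0.7031 × 0.3603 = 1.03940
LMN→VLD→RVN→LMN: 2.702 × 1.399 × 0.2402 = 0.90798
Maximum is LMN→RVN→VLD→LMN at 1.0394; arbitrage exists.

1.0394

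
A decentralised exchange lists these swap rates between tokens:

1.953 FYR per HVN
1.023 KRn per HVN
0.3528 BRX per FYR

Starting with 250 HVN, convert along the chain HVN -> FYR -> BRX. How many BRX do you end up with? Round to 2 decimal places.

172.25

250 HVN × 1.953 = 488.25 FYR
488.25 FYR × 0.3528 = 172.2546 BRX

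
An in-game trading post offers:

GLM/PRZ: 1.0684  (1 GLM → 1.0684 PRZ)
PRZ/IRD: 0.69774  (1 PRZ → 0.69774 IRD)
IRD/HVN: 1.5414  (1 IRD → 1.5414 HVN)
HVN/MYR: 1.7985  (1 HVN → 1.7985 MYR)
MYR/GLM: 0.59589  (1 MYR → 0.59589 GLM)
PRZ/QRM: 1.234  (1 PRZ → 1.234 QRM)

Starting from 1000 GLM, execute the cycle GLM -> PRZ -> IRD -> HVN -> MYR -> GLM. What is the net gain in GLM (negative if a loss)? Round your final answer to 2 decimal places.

1000 GLM × 1.0684 = 1068.4 PRZ
1068.4 PRZ × 0.69774 = 745.465416 IRD
745.465416 IRD × 1.5414 = 1149.0603922224 HVN
1149.0603922224 HVN × 1.7985 = 2066.5851154119864 MYR
2066.5851154119864 MYR × 0.59589 = 1231.457404422848575896 GLM
Net change: 1231.457404422848575896 − 1000 = 231.457404422848575896 GLM

231.46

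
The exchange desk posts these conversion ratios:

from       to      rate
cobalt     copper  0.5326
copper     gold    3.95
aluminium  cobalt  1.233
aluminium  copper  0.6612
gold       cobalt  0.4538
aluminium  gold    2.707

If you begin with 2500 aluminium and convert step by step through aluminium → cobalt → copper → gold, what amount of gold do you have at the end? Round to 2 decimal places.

2500 aluminium × 1.233 = 3082.5 cobalt
3082.5 cobalt × 0.5326 = 1641.7395 copper
1641.7395 copper × 3.95 = 6484.871025 gold

6484.87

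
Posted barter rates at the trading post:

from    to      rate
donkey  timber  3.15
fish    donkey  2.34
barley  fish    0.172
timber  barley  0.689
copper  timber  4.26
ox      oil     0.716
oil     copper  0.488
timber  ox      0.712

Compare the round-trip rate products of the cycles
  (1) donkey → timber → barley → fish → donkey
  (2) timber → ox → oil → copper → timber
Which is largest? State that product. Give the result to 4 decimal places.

(1) 3.15 × 0.689 × 0.172 × 2.34 = 0.87352
(2) 0.712 × 0.716 × 0.488 × 4.26 = 1.05980
Highest is cycle (2) at 1.0598 (>1, arbitrage).

1.0598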